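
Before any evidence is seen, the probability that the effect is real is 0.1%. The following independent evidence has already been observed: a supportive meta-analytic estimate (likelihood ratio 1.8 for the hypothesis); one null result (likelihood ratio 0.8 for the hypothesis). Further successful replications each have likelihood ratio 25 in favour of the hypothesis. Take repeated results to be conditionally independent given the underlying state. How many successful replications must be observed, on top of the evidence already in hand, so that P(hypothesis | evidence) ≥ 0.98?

Prior odds = 0.001/0.999 = 1/999.
Combined Bayes factor of the evidence already in hand = 1.8 × 0.8 = 1.44.
Odds after that evidence = (1/999) × 1.44 = 4/2775.
Target odds = 0.98/0.02 = 49.
Need 25ⁿ ≥ 49 ÷ (4/2775) = 33993.75.
25³ = 15625 falls short of 33993.75 but 25⁴ = 390625 reaches it, so n = 4.

4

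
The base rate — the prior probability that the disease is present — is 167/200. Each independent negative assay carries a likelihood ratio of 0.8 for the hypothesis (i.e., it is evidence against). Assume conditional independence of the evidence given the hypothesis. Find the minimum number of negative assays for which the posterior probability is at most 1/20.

21

Prior odds = 0.835/0.165 = 167/33.
Likelihood ratio per negative assay = 0.8.
Target odds: 0.05 ÷ 0.95 = 1/19.
Require 0.8ⁿ ≤ 1/19 ÷ (167/33) = 33/3173.
0.8²⁰ ≈0.0115292 is still above 33/3173 but 0.8²¹ ≈0.00922337 is at or below it, so n = 21.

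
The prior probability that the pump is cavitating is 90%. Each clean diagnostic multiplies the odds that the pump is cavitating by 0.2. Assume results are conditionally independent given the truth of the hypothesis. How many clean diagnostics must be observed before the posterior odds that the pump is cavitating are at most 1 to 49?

Prior odds: 0.9 ÷ 0.1 = 9.
Likelihood ratio per clean diagnostic = 0.2.
Target odds = 1/49.
Need 9 × 0.2ⁿ ≤ 1/49, i.e. 0.2ⁿ ≤ 1/441.
0.2³ = 0.008 is still above 1/441 but 0.2⁴ = 0.0016 is at or below it, so n = 4.

4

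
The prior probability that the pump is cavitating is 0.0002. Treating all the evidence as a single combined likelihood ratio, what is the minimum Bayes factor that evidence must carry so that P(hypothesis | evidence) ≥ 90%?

Prior odds = 0.0002/0.9998 = 1/4999.
Target odds = 0.9/0.1 = 9.
Required Bayes factor = 9 ÷ (1/4999) = 44991.

44991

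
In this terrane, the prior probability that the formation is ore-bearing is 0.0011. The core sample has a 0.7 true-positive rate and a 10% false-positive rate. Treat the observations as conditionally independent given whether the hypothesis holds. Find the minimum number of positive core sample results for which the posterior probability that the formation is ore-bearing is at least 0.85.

5

Prior odds: 0.0011 ÷ 0.9989 = 11/9989.
Likelihood ratio of a positive result = 0.7/0.1 = 7.
Target posterior odds = 0.85/0.15 = 17/3.
Need (11/9989) × 7ⁿ ≥ 17/3, i.e. 7ⁿ ≥ 169813/33.
7⁴ = 2401 falls short of 169813/33 but 7⁵ = 16807 reaches it, so n = 5.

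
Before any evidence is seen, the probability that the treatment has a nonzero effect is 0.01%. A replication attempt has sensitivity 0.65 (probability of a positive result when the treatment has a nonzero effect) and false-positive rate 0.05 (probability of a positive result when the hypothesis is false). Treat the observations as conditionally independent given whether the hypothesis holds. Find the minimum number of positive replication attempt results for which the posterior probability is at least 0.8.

Prior odds = 0.0001/0.9999 = 1/9999.
Likelihood ratio of a positive result = 0.65/0.05 = 13.
Target odds: 0.8 ÷ 0.2 = 4.
Require 13ⁿ ≥ 4 ÷ (1/9999) = 39996.
13⁴ = 28561 falls short of 39996 but 13⁵ = 371293 reaches it, so n = 5.

5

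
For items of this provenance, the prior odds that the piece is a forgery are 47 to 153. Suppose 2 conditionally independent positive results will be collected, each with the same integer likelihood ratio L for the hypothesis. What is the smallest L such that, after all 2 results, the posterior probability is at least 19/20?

8

Prior odds = 47/153.
Target odds = 0.95/0.05 = 19.
Need L² ≥ 19 ÷ (47/153) = 2907/47.
7² = 49 < 2907/47 ≤ 64 = 8², so L = 8.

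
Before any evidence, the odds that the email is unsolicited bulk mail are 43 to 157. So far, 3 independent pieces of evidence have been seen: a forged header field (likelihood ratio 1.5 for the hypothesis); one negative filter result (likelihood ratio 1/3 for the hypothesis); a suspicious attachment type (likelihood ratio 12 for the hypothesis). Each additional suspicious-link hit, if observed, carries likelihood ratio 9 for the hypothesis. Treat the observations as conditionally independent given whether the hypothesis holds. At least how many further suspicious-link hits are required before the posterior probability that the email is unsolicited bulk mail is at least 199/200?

3

Prior odds = 43/157.
Combined Bayes factor of the evidence already in hand = 1.5 × (1/3) × 12 = 6.
Odds after that evidence = (43/157) × 6 = 258/157.
Target odds = 0.995/0.005 = 199.
Need 9ⁿ ≥ 199 ÷ (258/157) = 31243/258.
9² = 81 falls short of 31243/258 but 9³ = 729 reaches it, so n = 3.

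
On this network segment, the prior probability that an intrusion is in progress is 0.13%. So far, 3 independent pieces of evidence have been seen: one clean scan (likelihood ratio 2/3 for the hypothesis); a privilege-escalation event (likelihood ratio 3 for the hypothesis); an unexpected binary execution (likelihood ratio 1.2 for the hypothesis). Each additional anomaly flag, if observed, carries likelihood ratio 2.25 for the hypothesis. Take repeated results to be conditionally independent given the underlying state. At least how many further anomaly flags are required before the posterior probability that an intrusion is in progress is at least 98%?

12

Prior odds = 0.0013/0.9987 = 13/9987.
Combined Bayes factor of the evidence already in hand = (2/3) × 3 × 1.2 = 2.4.
Odds after that evidence = (13/9987) × 2.4 = 52/16645.
Target odds = 0.98/0.02 = 49.
Need 2.25ⁿ ≥ 49 ÷ (52/16645) = 815605/52.
2.25¹¹ ≈7481.83 falls short of 815605/52 but 2.25¹² ≈16834.1 reaches it, so n = 12.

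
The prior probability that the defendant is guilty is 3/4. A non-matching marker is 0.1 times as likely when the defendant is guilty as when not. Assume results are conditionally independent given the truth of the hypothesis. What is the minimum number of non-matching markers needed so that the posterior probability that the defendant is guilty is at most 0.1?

Prior odds: 0.75 ÷ 0.25 = 3.
Likelihood ratio per non-matching marker = 0.1.
Target posterior odds = 0.1/0.9 = 1/9.
Require 0.1ⁿ ≤ 1/9 ÷ 3 = 1/27.
0.1¹ = 0.1 is still above 1/27 but 0.1² = 0.01 is at or below it, so n = 2.

2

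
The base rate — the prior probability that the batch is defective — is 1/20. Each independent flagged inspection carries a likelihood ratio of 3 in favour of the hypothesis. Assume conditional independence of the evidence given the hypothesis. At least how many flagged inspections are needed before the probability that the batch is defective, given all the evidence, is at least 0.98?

Prior odds = 0.05/0.95 = 1/19.
Likelihood ratio per flagged inspection = 3.
Target posterior odds = 0.98/0.02 = 49.
Require 3ⁿ ≥ 49 ÷ (1/19) = 931.
3⁶ = 729 falls short of 931 but 3⁷ = 2187 reaches it, so n = 7.

7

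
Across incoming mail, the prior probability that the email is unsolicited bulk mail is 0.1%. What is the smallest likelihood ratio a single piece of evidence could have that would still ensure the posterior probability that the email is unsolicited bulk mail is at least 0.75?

Prior odds = 0.001/0.999 = 1/999.
Target odds = 0.75/0.25 = 3.
Required Bayes factor = 3 ÷ (1/999) = 2997.

2997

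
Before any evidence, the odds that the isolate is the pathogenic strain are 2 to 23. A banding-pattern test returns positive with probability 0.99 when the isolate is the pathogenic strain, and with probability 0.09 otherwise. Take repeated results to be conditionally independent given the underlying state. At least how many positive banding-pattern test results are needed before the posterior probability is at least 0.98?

Prior odds = 2/23.
Likelihood ratio of a positive result = 0.99/0.09 = 11.
Target odds: 0.98 ÷ 0.02 = 49.
Need (2/23) × 11ⁿ ≥ 49, i.e. 11ⁿ ≥ 563.5.
11² = 121 falls short of 563.5 but 11³ = 1331 reaches it, so n = 3.

3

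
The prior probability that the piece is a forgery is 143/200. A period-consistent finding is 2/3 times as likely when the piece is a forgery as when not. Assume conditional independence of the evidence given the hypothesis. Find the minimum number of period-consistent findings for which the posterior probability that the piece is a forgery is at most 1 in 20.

Prior odds: 0.715 ÷ 0.285 = 143/57.
Likelihood ratio per period-consistent finding = 2/3.
Target posterior odds = 0.05/0.95 = 1/19.
Need (143/57) × (2/3)ⁿ ≤ 1/19, i.e. (2/3)ⁿ ≤ 3/143.
(2/3)⁹ = 512/19683 is still above 3/143 but (2/3)¹⁰ = 1024/59049 is at or below it, so n = 10.

10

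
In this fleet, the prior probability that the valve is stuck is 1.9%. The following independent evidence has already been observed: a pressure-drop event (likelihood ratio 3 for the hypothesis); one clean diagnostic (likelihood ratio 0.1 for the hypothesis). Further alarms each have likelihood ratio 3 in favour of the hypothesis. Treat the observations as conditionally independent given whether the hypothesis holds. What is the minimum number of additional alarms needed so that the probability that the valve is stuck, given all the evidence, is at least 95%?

8

Prior odds = 0.019/0.981 = 19/981.
Combined Bayes factor of the evidence already in hand = 3 × 0.1 = 0.3.
Odds after that evidence = (19/981) × 0.3 = 19/3270.
Target odds = 0.95/0.05 = 19.
Need 3ⁿ ≥ 19 ÷ (19/3270) = 3270.
3⁷ = 2187 falls short of 3270 but 3⁸ = 6561 reaches it, so n = 8.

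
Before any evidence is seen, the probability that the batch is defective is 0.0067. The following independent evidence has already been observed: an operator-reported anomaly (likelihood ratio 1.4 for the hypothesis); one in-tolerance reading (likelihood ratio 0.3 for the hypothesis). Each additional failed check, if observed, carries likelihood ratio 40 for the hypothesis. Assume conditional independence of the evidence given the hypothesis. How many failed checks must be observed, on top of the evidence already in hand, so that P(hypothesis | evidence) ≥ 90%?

Prior odds = 0.0067/0.9933 = 67/9933.
Combined Bayes factor of the evidence already in hand = 1.4 × 0.3 = 0.42.
Odds after that evidence = (67/9933) × 0.42 = 67/23650.
Target odds = 0.9/0.1 = 9.
Need 40ⁿ ≥ 9 ÷ (67/23650) = 212850/67.
40² = 1600 falls short of 212850/67 but 40³ = 64000 reaches it, so n = 3.

3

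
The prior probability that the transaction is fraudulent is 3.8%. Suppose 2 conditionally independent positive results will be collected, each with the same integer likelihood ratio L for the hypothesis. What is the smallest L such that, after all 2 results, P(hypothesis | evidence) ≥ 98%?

36

Prior odds = 0.038/0.962 = 19/481.
Target odds = 0.98/0.02 = 49.
Need L² ≥ 49 ÷ (19/481) = 23569/19.
35² = 1225 < 23569/19 ≤ 1296 = 36², so L = 36.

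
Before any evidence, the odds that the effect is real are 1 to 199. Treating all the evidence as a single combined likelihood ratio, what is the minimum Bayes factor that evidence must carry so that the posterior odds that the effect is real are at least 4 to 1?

796

Prior odds = 1/199.
Target odds = 4.
Required Bayes factor = 4 ÷ (1/199) = 796.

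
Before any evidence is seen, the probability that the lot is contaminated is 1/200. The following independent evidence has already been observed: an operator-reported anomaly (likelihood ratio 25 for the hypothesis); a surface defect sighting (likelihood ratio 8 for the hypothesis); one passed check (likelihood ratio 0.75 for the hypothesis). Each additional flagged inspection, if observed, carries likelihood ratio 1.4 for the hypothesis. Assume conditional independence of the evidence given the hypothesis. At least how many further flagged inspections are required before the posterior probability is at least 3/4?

5

Prior odds = 0.005/0.995 = 1/199.
Combined Bayes factor of the evidence already in hand = 25 × 8 × 0.75 = 150.
Odds after that evidence = (1/199) × 150 = 150/199.
Target odds = 0.75/0.25 = 3.
Need 1.4ⁿ ≥ 3 ÷ (150/199) = 3.98.
1.4⁴ = 3.8416 falls short of 3.98 but 1.4⁵ = 5.37824 reaches it, so n = 5.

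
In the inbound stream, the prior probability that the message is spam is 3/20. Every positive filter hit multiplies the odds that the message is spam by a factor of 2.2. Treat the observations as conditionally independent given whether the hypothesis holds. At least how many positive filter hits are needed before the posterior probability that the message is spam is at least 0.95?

6

Prior odds = 0.15/0.85 = 3/17.
Likelihood ratio per positive filter hit = 2.2.
Target posterior odds = 0.95/0.05 = 19.
Require 2.2ⁿ ≥ 19 ÷ (3/17) = 323/3.
2.2⁵ = 51.53632 falls short of 323/3 but 2.2⁶ = 1771561/15625 reaches it, so n = 6.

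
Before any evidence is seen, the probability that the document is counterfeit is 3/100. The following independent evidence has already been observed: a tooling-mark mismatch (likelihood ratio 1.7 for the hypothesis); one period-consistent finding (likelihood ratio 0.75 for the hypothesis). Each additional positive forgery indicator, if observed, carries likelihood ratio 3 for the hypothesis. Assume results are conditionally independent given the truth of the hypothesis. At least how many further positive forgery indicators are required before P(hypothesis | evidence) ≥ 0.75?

Prior odds = 0.03/0.97 = 3/97.
Combined Bayes factor of the evidence already in hand = 1.7 × 0.75 = 1.275.
Odds after that evidence = (3/97) × 1.275 = 153/3880.
Target odds = 0.75/0.25 = 3.
Need 3ⁿ ≥ 3 ÷ (153/3880) = 3880/51.
3³ = 27 falls short of 3880/51 but 3⁴ = 81 reaches it, so n = 4.

4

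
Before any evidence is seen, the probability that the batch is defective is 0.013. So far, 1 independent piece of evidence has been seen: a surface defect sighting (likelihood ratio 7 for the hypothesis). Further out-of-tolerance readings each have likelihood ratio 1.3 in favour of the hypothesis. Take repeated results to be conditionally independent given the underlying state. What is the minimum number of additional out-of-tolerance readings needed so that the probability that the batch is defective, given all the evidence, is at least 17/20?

16

Prior odds = 0.013/0.987 = 13/987.
Bayes factor of the evidence already in hand = 7.
Odds after that evidence = (13/987) × 7 = 13/141.
Target odds = 0.85/0.15 = 17/3.
Need 1.3ⁿ ≥ 17/3 ÷ (13/141) = 799/13.
1.3¹⁵ ≈51.1859 falls short of 799/13 but 1.3¹⁶ ≈66.5417 reaches it, so n = 16.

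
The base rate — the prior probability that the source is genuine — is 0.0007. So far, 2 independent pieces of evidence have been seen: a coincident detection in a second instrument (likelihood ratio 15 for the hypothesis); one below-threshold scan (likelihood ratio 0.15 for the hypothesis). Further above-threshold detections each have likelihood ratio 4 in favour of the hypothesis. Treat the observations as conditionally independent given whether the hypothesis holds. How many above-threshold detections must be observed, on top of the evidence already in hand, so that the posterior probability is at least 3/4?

Prior odds = 0.0007/0.9993 = 7/9993.
Combined Bayes factor of the evidence already in hand = 15 × 0.15 = 2.25.
Odds after that evidence = (7/9993) × 2.25 = 21/13324.
Target odds = 0.75/0.25 = 3.
Need 4ⁿ ≥ 3 ÷ (21/13324) = 13324/7.
4⁵ = 1024 falls short of 13324/7 but 4⁶ = 4096 reaches it, so n = 6.

6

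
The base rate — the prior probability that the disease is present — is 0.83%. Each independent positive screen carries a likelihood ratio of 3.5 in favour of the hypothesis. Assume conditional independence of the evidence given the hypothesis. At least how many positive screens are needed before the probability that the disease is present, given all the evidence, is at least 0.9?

6

Prior odds: 0.0083 ÷ 0.9917 = 83/9917.
Likelihood ratio per positive screen = 3.5.
Target posterior odds = 0.9/0.1 = 9.
Need (83/9917) × 3.5ⁿ ≥ 9, i.e. 3.5ⁿ ≥ 89253/83.
3.5⁵ = 525.21875 falls short of 89253/83 but 3.5⁶ = 1838.265625 reaches it, so n = 6.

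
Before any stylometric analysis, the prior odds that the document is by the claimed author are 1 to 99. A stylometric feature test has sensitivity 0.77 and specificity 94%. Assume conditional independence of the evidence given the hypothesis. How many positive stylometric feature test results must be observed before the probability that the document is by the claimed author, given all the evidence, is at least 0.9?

3

Prior odds = 1/99.
False-positive rate = 1 − 0.94 = 0.06; likelihood ratio of a positive = 0.77/0.06 = 77/6.
Target posterior odds = 0.9/0.1 = 9.
Need (1/99) × (77/6)ⁿ ≥ 9, i.e. (77/6)ⁿ ≥ 891.
(77/6)² = 5929/36 falls short of 891 but (77/6)³ = 456533/216 reaches it, so n = 3.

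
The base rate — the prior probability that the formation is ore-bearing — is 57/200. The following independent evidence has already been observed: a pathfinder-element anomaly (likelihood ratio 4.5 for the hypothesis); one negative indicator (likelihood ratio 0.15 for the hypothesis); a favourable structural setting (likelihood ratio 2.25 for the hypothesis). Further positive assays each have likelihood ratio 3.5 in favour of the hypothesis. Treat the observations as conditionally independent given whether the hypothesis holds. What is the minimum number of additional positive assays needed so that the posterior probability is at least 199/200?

5

Prior odds = 0.285/0.715 = 57/143.
Combined Bayes factor of the evidence already in hand = 4.5 × 0.15 × 2.25 = 1.51875.
Odds after that evidence = (57/143) × 1.51875 = 13851/22880.
Target odds = 0.995/0.005 = 199.
Need 3.5ⁿ ≥ 199 ÷ (13851/22880) = 4553120/13851.
3.5⁴ = 150.0625 falls short of 4553120/13851 but 3.5⁵ = 525.21875 reaches it, so n = 5.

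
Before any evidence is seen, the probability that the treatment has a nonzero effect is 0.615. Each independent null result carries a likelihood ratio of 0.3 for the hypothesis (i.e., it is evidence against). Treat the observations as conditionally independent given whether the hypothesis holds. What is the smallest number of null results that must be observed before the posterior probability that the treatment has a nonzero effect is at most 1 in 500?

6

Prior odds: 0.615 ÷ 0.385 = 123/77.
Likelihood ratio per null result = 0.3.
Target odds: 0.002 ÷ 0.998 = 1/499.
Require 0.3ⁿ ≤ 1/499 ÷ (123/77) = 77/61377.
0.3⁵ = 243/100000 is still above 77/61377 but 0.3⁶ = 729/1000000 is at or below it, so n = 6.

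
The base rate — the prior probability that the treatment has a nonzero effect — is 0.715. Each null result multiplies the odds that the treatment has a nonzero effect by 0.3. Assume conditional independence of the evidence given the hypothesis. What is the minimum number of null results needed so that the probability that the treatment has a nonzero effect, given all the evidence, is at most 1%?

Prior odds = 0.715/0.285 = 143/57.
Likelihood ratio per null result = 0.3.
Target posterior odds = 0.01/0.99 = 1/99.
Require 0.3ⁿ ≤ 1/99 ÷ (143/57) = 19/4719.
0.3⁴ = 0.0081 is still above 19/4719 but 0.3⁵ = 243/100000 is at or below it, so n = 5.

5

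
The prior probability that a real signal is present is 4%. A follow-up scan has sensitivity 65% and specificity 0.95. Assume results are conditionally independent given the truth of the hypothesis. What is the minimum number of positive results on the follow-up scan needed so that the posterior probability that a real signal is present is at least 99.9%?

Prior odds: 0.04 ÷ 0.96 = 1/24.
False-positive rate = 1 − 0.95 = 0.05; likelihood ratio of a positive = 0.65/0.05 = 13.
Target posterior odds = 0.999/0.001 = 999.
Need (1/24) × 13ⁿ ≥ 999, i.e. 13ⁿ ≥ 23976.
13³ = 2197 falls short of 23976 but 13⁴ = 28561 reaches it, so n = 4.

4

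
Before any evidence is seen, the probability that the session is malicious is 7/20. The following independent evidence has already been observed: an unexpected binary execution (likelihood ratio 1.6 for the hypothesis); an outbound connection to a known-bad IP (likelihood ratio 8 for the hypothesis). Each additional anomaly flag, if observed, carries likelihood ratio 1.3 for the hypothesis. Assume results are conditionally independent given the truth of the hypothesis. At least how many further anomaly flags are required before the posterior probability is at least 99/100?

11

Prior odds = 0.35/0.65 = 7/13.
Combined Bayes factor of the evidence already in hand = 1.6 × 8 = 12.8.
Odds after that evidence = (7/13) × 12.8 = 448/65.
Target odds = 0.99/0.01 = 99.
Need 1.3ⁿ ≥ 99 ÷ (448/65) = 6435/448.
1.3¹⁰ ≈13.7858 falls short of 6435/448 but 1.3¹¹ ≈17.9216 reaches it, so n = 11.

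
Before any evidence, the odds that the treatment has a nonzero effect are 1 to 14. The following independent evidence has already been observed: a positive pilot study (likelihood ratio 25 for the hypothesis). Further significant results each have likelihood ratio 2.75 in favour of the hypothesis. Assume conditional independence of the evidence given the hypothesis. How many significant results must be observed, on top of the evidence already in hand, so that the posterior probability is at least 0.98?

4

Prior odds = 1/14.
Bayes factor of the evidence already in hand = 25.
Odds after that evidence = (1/14) × 25 = 25/14.
Target odds = 0.98/0.02 = 49.
Need 2.75ⁿ ≥ 49 ÷ (25/14) = 27.44.
2.75³ = 20.796875 falls short of 27.44 but 2.75⁴ = 57.19140625 reaches it, so n = 4.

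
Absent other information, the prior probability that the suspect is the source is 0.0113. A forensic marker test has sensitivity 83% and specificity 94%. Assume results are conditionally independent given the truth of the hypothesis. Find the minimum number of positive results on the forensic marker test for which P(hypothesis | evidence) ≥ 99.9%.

Prior odds = 0.0113/0.9887 = 113/9887.
False-positive rate = 1 − 0.94 = 0.06; likelihood ratio of a positive = 0.83/0.06 = 83/6.
Target odds: 0.999 ÷ 0.001 = 999.
Need (113/9887) × (83/6)ⁿ ≥ 999, i.e. (83/6)ⁿ ≥ 9877113/113.
(83/6)⁴ = 47458321/1296 falls short of 9877113/113 but (83/6)⁵ ≈506564 reaches it, so n = 5.

5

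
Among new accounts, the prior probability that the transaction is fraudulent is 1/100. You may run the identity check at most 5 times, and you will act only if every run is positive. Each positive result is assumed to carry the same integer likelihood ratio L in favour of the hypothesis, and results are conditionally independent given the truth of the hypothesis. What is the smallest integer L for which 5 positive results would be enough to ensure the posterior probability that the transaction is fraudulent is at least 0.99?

Prior odds = 0.01/0.99 = 1/99.
Target odds = 0.99/0.01 = 99.
Need L⁵ ≥ 99 ÷ (1/99) = 9801.
6⁵ = 7776 < 9801 ≤ 16807 = 7⁵, so L = 7.

7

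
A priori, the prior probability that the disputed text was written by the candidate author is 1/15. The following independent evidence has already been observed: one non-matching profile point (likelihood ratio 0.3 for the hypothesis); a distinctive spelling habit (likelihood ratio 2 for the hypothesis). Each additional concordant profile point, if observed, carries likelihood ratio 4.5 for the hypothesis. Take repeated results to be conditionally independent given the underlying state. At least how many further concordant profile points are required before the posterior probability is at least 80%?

4

Prior odds = (1/15)/(14/15) = 1/14.
Combined Bayes factor of the evidence already in hand = 0.3 × 2 = 0.6.
Odds after that evidence = (1/14) × 0.6 = 3/70.
Target odds = 0.8/0.2 = 4.
Need 4.5ⁿ ≥ 4 ÷ (3/70) = 280/3.
4.5³ = 91.125 falls short of 280/3 but 4.5⁴ = 410.0625 reaches it, so n = 4.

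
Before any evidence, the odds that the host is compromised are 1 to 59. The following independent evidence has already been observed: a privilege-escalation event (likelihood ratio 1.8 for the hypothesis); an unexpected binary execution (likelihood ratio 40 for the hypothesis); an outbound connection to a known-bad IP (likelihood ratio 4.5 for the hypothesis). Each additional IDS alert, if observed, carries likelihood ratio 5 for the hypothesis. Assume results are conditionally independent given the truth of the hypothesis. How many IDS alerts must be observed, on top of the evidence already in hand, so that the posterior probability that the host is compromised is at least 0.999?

4

Prior odds = 1/59.
Combined Bayes factor of the evidence already in hand = 1.8 × 40 × 4.5 = 324.
Odds after that evidence = (1/59) × 324 = 324/59.
Target odds = 0.999/0.001 = 999.
Need 5ⁿ ≥ 999 ÷ (324/59) = 2183/12.
5³ = 125 falls short of 2183/12 but 5⁴ = 625 reaches it, so n = 4.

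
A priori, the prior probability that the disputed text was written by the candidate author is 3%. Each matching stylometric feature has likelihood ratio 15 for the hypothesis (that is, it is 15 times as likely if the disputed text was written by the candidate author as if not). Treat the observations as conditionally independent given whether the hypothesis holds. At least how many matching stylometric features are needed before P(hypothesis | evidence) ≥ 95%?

Prior odds: 0.03 ÷ 0.97 = 3/97.
Likelihood ratio per matching stylometric feature = 15.
Target odds: 0.95 ÷ 0.05 = 19.
Require 15ⁿ ≥ 19 ÷ (3/97) = 1843/3.
15² = 225 falls short of 1843/3 but 15³ = 3375 reaches it, so n = 3.

3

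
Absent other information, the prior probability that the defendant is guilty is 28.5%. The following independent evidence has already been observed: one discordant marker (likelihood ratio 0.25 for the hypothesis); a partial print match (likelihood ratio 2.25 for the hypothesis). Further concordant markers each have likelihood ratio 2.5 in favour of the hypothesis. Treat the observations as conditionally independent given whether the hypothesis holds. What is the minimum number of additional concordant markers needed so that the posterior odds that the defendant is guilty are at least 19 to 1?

5

Prior odds = 0.285/0.715 = 57/143.
Combined Bayes factor of the evidence already in hand = 0.25 × 2.25 = 0.5625.
Odds after that evidence = (57/143) × 0.5625 = 513/2288.
Target odds = 19.
Need 2.5ⁿ ≥ 19 ÷ (513/2288) = 2288/27.
2.5⁴ = 39.0625 falls short of 2288/27 but 2.5⁵ = 97.65625 reaches it, so n = 5.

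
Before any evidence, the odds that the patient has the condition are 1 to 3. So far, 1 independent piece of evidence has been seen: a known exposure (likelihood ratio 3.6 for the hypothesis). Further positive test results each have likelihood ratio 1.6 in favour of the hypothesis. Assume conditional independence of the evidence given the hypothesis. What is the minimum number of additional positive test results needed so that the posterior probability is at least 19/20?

6

Prior odds = 1/3.
Bayes factor of the evidence already in hand = 3.6.
Odds after that evidence = (1/3) × 3.6 = 1.2.
Target odds = 0.95/0.05 = 19.
Need 1.6ⁿ ≥ 19 ÷ 1.2 = 95/6.
1.6⁵ = 10.48576 falls short of 95/6 but 1.6⁶ = 262144/15625 reaches it, so n = 6.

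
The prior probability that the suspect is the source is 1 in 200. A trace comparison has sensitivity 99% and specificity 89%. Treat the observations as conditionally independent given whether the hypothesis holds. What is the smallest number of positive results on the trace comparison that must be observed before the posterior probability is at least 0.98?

Prior odds: 0.005 ÷ 0.995 = 1/199.
False-positive rate = 1 − 0.89 = 0.11; likelihood ratio of a positive = 0.99/0.11 = 9.
Target posterior odds = 0.98/0.02 = 49.
Require 9ⁿ ≥ 49 ÷ (1/199) = 9751.
9⁴ = 6561 falls short of 9751 but 9⁵ = 59049 reaches it, so n = 5.

5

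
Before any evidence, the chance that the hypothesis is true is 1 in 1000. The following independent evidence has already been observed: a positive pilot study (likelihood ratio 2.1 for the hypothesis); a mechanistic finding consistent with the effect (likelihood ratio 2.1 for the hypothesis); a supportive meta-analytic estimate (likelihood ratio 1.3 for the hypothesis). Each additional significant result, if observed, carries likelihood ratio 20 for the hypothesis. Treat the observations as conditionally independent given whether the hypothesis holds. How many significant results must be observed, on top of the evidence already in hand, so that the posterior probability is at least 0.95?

3

Prior odds = 0.001/0.999 = 1/999.
Combined Bayes factor of the evidence already in hand = 2.1 × 2.1 × 1.3 = 5.733.
Odds after that evidence = (1/999) × 5.733 = 637/111000.
Target odds = 0.95/0.05 = 19.
Need 20ⁿ ≥ 19 ÷ (637/111000) = 2109000/637.
20² = 400 falls short of 2109000/637 but 20³ = 8000 reaches it, so n = 3.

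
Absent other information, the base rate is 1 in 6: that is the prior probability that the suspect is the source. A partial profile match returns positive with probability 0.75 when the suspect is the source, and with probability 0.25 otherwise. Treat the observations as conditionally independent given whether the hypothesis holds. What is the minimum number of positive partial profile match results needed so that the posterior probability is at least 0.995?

Prior odds = (1/6)/(5/6) = 0.2.
Likelihood ratio of a positive result = 0.75/0.25 = 3.
Target odds: 0.995 ÷ 0.005 = 199.
Need 0.2 × 3ⁿ ≥ 199, i.e. 3ⁿ ≥ 995.
3⁶ = 729 falls short of 995 but 3⁷ = 2187 reaches it, so n = 7.

7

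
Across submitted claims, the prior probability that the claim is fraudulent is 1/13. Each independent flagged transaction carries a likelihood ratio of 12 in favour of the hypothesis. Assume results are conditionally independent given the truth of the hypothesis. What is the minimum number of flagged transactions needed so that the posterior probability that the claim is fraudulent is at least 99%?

Prior odds: (1/13) ÷ (12/13) = 1/12.
Likelihood ratio per flagged transaction = 12.
Target odds: 0.99 ÷ 0.01 = 99.
Require 12ⁿ ≥ 99 ÷ (1/12) = 1188.
12² = 144 falls short of 1188 but 12³ = 1728 reaches it, so n = 3.

3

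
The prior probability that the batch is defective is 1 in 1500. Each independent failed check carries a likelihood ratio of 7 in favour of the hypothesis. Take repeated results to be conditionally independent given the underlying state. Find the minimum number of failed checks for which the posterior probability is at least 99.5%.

7

Prior odds = (1/1500)/(1499/1500) = 1/1499.
Likelihood ratio per failed check = 7.
Target posterior odds = 0.995/0.005 = 199.
Need (1/1499) × 7ⁿ ≥ 199, i.e. 7ⁿ ≥ 298301.
7⁶ = 117649 falls short of 298301 but 7⁷ = 823543 reaches it, so n = 7.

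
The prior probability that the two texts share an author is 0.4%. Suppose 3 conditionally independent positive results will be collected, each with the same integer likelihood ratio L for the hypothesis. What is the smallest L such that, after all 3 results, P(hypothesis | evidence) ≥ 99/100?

30

Prior odds = 0.004/0.996 = 1/249.
Target odds = 0.99/0.01 = 99.
Need L³ ≥ 99 ÷ (1/249) = 24651.
29³ = 24389 < 24651 ≤ 27000 = 30³, so L = 30.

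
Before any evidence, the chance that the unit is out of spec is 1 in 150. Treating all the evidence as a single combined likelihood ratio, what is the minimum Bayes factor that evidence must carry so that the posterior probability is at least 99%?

14751

Prior odds = (1/150)/(149/150) = 1/149.
Target odds = 0.99/0.01 = 99.
Required Bayes factor = 99 ÷ (1/149) = 14751.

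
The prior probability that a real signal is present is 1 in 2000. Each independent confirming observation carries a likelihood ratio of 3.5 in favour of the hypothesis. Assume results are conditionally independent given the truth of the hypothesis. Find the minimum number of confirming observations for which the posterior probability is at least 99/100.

10

Prior odds: 0.0005 ÷ 0.9995 = 1/1999.
Likelihood ratio per confirming observation = 3.5.
Target posterior odds = 0.99/0.01 = 99.
Require 3.5ⁿ ≥ 99 ÷ (1/1999) = 197901.
3.5⁹ = 40353607/512 falls short of 197901 but 3.5¹⁰ = 282475249/1024 reaches it, so n = 10.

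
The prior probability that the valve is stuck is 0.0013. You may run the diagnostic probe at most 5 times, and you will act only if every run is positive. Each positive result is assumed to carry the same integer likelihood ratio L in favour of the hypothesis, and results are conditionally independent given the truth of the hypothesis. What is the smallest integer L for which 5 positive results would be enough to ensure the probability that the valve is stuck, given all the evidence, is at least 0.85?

Prior odds = 0.0013/0.9987 = 13/9987.
Target odds = 0.85/0.15 = 17/3.
Need L⁵ ≥ 17/3 ÷ (13/9987) = 56593/13.
5⁵ = 3125 < 56593/13 ≤ 7776 = 6⁵, so L = 6.

6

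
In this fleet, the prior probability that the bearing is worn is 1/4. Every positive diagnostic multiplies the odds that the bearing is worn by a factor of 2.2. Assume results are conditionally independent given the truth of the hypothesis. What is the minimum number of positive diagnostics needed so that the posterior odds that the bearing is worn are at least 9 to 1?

5

Prior odds = 0.25/0.75 = 1/3.
Likelihood ratio per positive diagnostic = 2.2.
Target odds = 9.
Need (1/3) × 2.2ⁿ ≥ 9, i.e. 2.2ⁿ ≥ 27.
2.2⁴ = 23.4256 falls short of 27 but 2.2⁵ = 51.53632 reaches it, so n = 5.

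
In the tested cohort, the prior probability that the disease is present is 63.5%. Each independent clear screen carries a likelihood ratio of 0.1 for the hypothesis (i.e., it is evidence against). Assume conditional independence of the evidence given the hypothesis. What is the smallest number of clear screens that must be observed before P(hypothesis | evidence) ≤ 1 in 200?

Prior odds: 0.635 ÷ 0.365 = 127/73.
Likelihood ratio per clear screen = 0.1.
Target posterior odds = 0.005/0.995 = 1/199.
Need (127/73) × 0.1ⁿ ≤ 1/199, i.e. 0.1ⁿ ≤ 73/25273.
0.1² = 0.01 is still above 73/25273 but 0.1³ = 0.001 is at or below it, so n = 3.

3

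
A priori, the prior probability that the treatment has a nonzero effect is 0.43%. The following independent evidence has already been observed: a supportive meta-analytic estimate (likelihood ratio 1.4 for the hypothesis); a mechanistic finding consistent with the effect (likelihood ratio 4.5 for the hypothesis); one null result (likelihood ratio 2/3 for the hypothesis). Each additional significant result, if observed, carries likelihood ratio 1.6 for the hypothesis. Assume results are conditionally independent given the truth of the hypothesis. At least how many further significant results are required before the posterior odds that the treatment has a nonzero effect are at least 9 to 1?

14

Prior odds = 0.0043/0.9957 = 43/9957.
Combined Bayes factor of the evidence already in hand = 1.4 × 4.5 × (2/3) = 4.2.
Odds after that evidence = (43/9957) × 4.2 = 301/16595.
Target odds = 9.
Need 1.6ⁿ ≥ 9 ÷ (301/16595) = 149355/301.
1.6¹³ ≈450.36 falls short of 149355/301 but 1.6¹⁴ ≈720.576 reaches it, so n = 14.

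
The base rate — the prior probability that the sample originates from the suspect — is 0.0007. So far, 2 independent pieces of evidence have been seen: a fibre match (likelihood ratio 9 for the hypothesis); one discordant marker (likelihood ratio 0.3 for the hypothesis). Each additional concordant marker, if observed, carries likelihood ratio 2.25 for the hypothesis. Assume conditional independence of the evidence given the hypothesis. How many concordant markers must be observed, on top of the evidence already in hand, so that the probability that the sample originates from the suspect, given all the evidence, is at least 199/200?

15

Prior odds = 0.0007/0.9993 = 7/9993.
Combined Bayes factor of the evidence already in hand = 9 × 0.3 = 2.7.
Odds after that evidence = (7/9993) × 2.7 = 63/33310.
Target odds = 0.995/0.005 = 199.
Need 2.25ⁿ ≥ 199 ÷ (63/33310) = 6628690/63.
2.25¹⁴ ≈85222.7 falls short of 6628690/63 but 2.25¹⁵ ≈191751 reaches it, so n = 15.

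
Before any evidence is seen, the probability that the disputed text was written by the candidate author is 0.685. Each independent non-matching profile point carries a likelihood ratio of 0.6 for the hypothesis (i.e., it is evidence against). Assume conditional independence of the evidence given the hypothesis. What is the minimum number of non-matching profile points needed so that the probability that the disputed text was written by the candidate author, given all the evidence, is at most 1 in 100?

11

Prior odds = 0.685/0.315 = 137/63.
Likelihood ratio per non-matching profile point = 0.6.
Target posterior odds = 0.01/0.99 = 1/99.
Need (137/63) × 0.6ⁿ ≤ 1/99, i.e. 0.6ⁿ ≤ 7/1507.
0.6¹⁰ = 59049/9765625 is still above 7/1507 but 0.6¹¹ = 177147/48828125 is at or below it, so n = 11.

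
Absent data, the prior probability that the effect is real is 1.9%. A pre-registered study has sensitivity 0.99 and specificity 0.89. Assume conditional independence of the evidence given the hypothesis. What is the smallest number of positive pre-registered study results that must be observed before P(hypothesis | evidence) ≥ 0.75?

Prior odds: 0.019 ÷ 0.981 = 19/981.
False-positive rate = 1 − 0.89 = 0.11; likelihood ratio of a positive = 0.99/0.11 = 9.
Target odds: 0.75 ÷ 0.25 = 3.
Need (19/981) × 9ⁿ ≥ 3, i.e. 9ⁿ ≥ 2943/19.
9² = 81 falls short of 2943/19 but 9³ = 729 reaches it, so n = 3.

3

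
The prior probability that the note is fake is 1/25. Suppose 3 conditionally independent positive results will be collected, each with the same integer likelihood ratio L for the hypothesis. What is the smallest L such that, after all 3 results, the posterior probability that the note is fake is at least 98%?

Prior odds = 0.04/0.96 = 1/24.
Target odds = 0.98/0.02 = 49.
Need L³ ≥ 49 ÷ (1/24) = 1176.
10³ = 1000 < 1176 ≤ 1331 = 11³, so L = 11.

11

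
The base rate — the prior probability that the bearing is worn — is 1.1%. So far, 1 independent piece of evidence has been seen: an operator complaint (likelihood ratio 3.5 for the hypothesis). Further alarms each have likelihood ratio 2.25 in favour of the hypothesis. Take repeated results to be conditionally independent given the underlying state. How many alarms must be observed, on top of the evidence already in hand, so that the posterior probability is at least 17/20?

Prior odds = 0.011/0.989 = 11/989.
Bayes factor of the evidence already in hand = 3.5.
Odds after that evidence = (11/989) × 3.5 = 77/1978.
Target odds = 0.85/0.15 = 17/3.
Need 2.25ⁿ ≥ 17/3 ÷ (77/1978) = 33626/231.
2.25⁶ = 531441/4096 falls short of 33626/231 but 2.25⁷ = 4782969/16384 reaches it, so n = 7.

7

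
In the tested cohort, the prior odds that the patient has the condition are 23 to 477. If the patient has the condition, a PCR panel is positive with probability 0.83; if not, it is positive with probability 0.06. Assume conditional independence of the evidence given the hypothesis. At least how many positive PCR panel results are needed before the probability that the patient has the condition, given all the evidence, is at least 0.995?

Prior odds = 23/477.
Likelihood ratio of a positive = 0.83/0.06 = 83/6.
Target odds: 0.995 ÷ 0.005 = 199.
Require (83/6)ⁿ ≥ 199 ÷ (23/477) = 94923/23.
(83/6)³ = 571787/216 falls short of 94923/23 but (83/6)⁴ = 47458321/1296 reaches it, so n = 4.

4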